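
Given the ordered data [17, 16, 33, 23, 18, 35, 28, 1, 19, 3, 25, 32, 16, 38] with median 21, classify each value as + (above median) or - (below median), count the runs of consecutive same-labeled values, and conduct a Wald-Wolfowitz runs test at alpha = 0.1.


Step 1: Compute median = 21; label A = above, B = below.
Labels in order: BBAABAABBBAABA  (n_A = 7, n_B = 7)
Step 2: Count runs R = 8.
Step 3: Under H0 (random ordering), E[R] = 2*n_A*n_B/(n_A+n_B) + 1 = 2*7*7/14 + 1 = 8.0000.
        Var[R] = 2*n_A*n_B*(2*n_A*n_B - n_A - n_B) / ((n_A+n_B)^2 * (n_A+n_B-1)) = 8232/2548 = 3.2308.
        SD[R] = 1.7974.
Step 4: R = E[R], so z = 0 with no continuity correction.
Step 5: Two-sided p-value via normal approximation = 2*(1 - Phi(|z|)) = 1.000000.
Step 6: alpha = 0.1. fail to reject H0.

R = 8, z = 0.0000, p = 1.000000, fail to reject H0.


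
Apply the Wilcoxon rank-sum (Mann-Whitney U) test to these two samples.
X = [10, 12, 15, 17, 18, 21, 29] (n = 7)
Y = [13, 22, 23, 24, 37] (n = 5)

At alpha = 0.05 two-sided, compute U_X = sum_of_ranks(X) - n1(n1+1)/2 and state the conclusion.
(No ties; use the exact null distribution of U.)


Step 1: Combine and sort all 12 observations; assign midranks.
sorted (value, group): (10,X), (12,X), (13,Y), (15,X), (17,X), (18,X), (21,X), (22,Y), (23,Y), (24,Y), (29,X), (37,Y)
ranks: 10->1, 12->2, 13->3, 15->4, 17->5, 18->6, 21->7, 22->8, 23->9, 24->10, 29->11, 37->12
Step 2: Rank sum for X: R1 = 1 + 2 + 4 + 5 + 6 + 7 + 11 = 36.
Step 3: U_X = R1 - n1(n1+1)/2 = 36 - 7*8/2 = 36 - 28 = 8.
       U_Y = n1*n2 - U_X = 35 - 8 = 27.
Step 4: No ties, so the exact null distribution of U (based on enumerating the C(12,7) = 792 equally likely rank assignments) gives the two-sided p-value.
Step 5: p-value = 0.148990; compare to alpha = 0.05. fail to reject H0.

U_X = 8, p = 0.148990, fail to reject H0 at alpha = 0.05.


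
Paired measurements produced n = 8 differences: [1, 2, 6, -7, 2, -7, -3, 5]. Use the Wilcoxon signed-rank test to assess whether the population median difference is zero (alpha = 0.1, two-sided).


Step 1: Drop any zero differences (none here) and take |d_i|.
|d| = [1, 2, 6, 7, 2, 7, 3, 5]
Step 2: Midrank |d_i| (ties get averaged ranks).
ranks: |1|->1, |2|->2.5, |6|->6, |7|->7.5, |2|->2.5, |7|->7.5, |3|->4, |5|->5
Step 3: Attach original signs; sum ranks with positive sign and with negative sign.
W+ = 1 + 2.5 + 6 + 2.5 + 5 = 17
W- = 7.5 + 7.5 + 4 = 19
(Check: W+ + W- = 36 should equal n(n+1)/2 = 36.)
Step 4: Test statistic W = min(W+, W-) = 17.
Step 5: Ties in |d|, so use the tie-corrected normal approximation.
        E[W] = n(n+1)/4 = 8*9/4 = 18.
        Tie groups: |d|=2 (t=2), |d|=7 (t=2); sum(t^3 - t) = 12.
        Var[W] = n(n+1)(2n+1)/24 - sum(t^3-t)/48 = 1224/24 - 12/48 = 50.75.
        z = (W - E[W]) / sqrt(Var[W]) = (17 - 18) / 7.1239 = -0.1404.
        Two-sided p = 2*Phi(z) = 0.888366.
Step 6: alpha = 0.1. fail to reject H0.

W+ = 17, W- = 19, W = min = 17, p = 0.888366, fail to reject H0.


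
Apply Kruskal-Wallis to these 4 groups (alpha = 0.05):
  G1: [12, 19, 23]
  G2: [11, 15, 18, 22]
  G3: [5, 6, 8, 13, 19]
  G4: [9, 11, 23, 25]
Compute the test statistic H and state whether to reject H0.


Step 1: Combine all N = 16 observations and assign midranks.
sorted (value, group, rank): (5,G3,1), (6,G3,2), (8,G3,3), (9,G4,4), (11,G2,5.5), (11,G4,5.5), (12,G1,7), (13,G3,8), (15,G2,9), (18,G2,10), (19,G1,11.5), (19,G3,11.5), (22,G2,13), (23,G1,14.5), (23,G4,14.5), (25,G4,16)
Step 2: Sum ranks within each group.
R_1 = 33 (n_1 = 3)
R_2 = 37.5 (n_2 = 4)
R_3 = 25.5 (n_3 = 5)
R_4 = 40 (n_4 = 4)
Step 3: H = 12/(N(N+1)) * sum(R_i^2/n_i) - 3(N+1)
     = 12/(16*17) * (33^2/3 + 37.5^2/4 + 25.5^2/5 + 40^2/4) - 3*17
     = 0.044118 * 1244.61 - 51
     = 3.909375.
Step 4: Ties present; correction factor C = 1 - 18/(16^3 - 16) = 0.995588. Corrected H = 3.909375 / 0.995588 = 3.926699.
Step 5: Under H0, H ~ chi^2(3); p-value = 0.269489.
Step 6: alpha = 0.05. fail to reject H0.

H = 3.9267, df = 3, p = 0.269489, fail to reject H0.


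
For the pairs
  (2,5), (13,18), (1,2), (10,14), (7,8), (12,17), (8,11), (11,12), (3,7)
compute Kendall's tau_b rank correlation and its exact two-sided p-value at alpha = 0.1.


Step 1: Enumerate the 36 unordered pairs (i,j) with i<j and classify each by sign(x_j-x_i) * sign(y_j-y_i).
  (1,2):dx=+11,dy=+13->C; (1,3):dx=-1,dy=-3->C; (1,4):dx=+8,dy=+9->C; (1,5):dx=+5,dy=+3->C
  (1,6):dx=+10,dy=+12->C; (1,7):dx=+6,dy=+6->C; (1,8):dx=+9,dy=+7->C; (1,9):dx=+1,dy=+2->C
  (2,3):dx=-12,dy=-16->C; (2,4):dx=-3,dy=-4->C; (2,5):dx=-6,dy=-10->C; (2,6):dx=-1,dy=-1->C
  (2,7):dx=-5,dy=-7->C; (2,8):dx=-2,dy=-6->C; (2,9):dx=-10,dy=-11->C; (3,4):dx=+9,dy=+12->C
  (3,5):dx=+6,dy=+6->C; (3,6):dx=+11,dy=+15->C; (3,7):dx=+7,dy=+9->C; (3,8):dx=+10,dy=+10->C
  (3,9):dx=+2,dy=+5->C; (4,5):dx=-3,dy=-6->C; (4,6):dx=+2,dy=+3->C; (4,7):dx=-2,dy=-3->C
  (4,8):dx=+1,dy=-2->D; (4,9):dx=-7,dy=-7->C; (5,6):dx=+5,dy=+9->C; (5,7):dx=+1,dy=+3->C
  (5,8):dx=+4,dy=+4->C; (5,9):dx=-4,dy=-1->C; (6,7):dx=-4,dy=-6->C; (6,8):dx=-1,dy=-5->C
  (6,9):dx=-9,dy=-10->C; (7,8):dx=+3,dy=+1->C; (7,9):dx=-5,dy=-4->C; (8,9):dx=-8,dy=-5->C
Step 2: C = 35, D = 1, total pairs = 36.
Step 3: tau = (C - D)/(n(n-1)/2) = (35 - 1)/36 = 0.944444.
Step 4: Exact two-sided p-value (enumerate n! = 362880 permutations of y under H0): p = 0.000050.
Step 5: alpha = 0.1. reject H0.

tau_b = 0.9444 (C=35, D=1), p = 0.000050, reject H0.


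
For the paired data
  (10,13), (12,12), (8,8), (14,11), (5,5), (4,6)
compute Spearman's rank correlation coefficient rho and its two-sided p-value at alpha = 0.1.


Step 1: Rank x and y separately (midranks; no ties here).
rank(x): 10->4, 12->5, 8->3, 14->6, 5->2, 4->1
rank(y): 13->6, 12->5, 8->3, 11->4, 5->1, 6->2
Step 2: d_i = R_x(i) - R_y(i); compute d_i^2.
  (4-6)^2=4, (5-5)^2=0, (3-3)^2=0, (6-4)^2=4, (2-1)^2=1, (1-2)^2=1
sum(d^2) = 10.
Step 3: rho = 1 - 6*10 / (6*(6^2 - 1)) = 1 - 60/210 = 0.714286.
Step 4: Under H0, t = rho * sqrt((n-2)/(1-rho^2)) = 2.0412 ~ t(4).
Step 5: Two-sided p-value from the t-distribution with 4 df = 0.110787.
Step 6: alpha = 0.1. fail to reject H0.

rho = 0.7143, p = 0.110787, fail to reject H0 at alpha = 0.1.


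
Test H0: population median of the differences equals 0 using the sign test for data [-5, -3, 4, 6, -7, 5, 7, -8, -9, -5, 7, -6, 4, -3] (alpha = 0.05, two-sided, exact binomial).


Step 1: Discard zero differences. Original n = 14; n_eff = number of nonzero differences = 14.
Nonzero differences (with sign): -5, -3, +4, +6, -7, +5, +7, -8, -9, -5, +7, -6, +4, -3
Step 2: Count signs: positive = 6, negative = 8.
Step 3: Under H0: P(positive) = 0.5, so the number of positives S ~ Bin(14, 0.5).
Step 4: Two-sided exact p-value = sum of Bin(14,0.5) probabilities at or below the observed probability = 0.790527.
Step 5: alpha = 0.05. fail to reject H0.

n_eff = 14, pos = 6, neg = 8, p = 0.790527, fail to reject H0.


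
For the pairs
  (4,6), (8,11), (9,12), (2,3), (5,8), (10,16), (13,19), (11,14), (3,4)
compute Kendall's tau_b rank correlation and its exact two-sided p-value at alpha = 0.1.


Step 1: Enumerate the 36 unordered pairs (i,j) with i<j and classify each by sign(x_j-x_i) * sign(y_j-y_i).
  (1,2):dx=+4,dy=+5->C; (1,3):dx=+5,dy=+6->C; (1,4):dx=-2,dy=-3->C; (1,5):dx=+1,dy=+2->C
  (1,6):dx=+6,dy=+10->C; (1,7):dx=+9,dy=+13->C; (1,8):dx=+7,dy=+8->C; (1,9):dx=-1,dy=-2->C
  (2,3):dx=+1,dy=+1->C; (2,4):dx=-6,dy=-8->C; (2,5):dx=-3,dy=-3->C; (2,6):dx=+2,dy=+5->C
  (2,7):dx=+5,dy=+8->C; (2,8):dx=+3,dy=+3->C; (2,9):dx=-5,dy=-7->C; (3,4):dx=-7,dy=-9->C
  (3,5):dx=-4,dy=-4->C; (3,6):dx=+1,dy=+4->C; (3,7):dx=+4,dy=+7->C; (3,8):dx=+2,dy=+2->C
  (3,9):dx=-6,dy=-8->C; (4,5):dx=+3,dy=+5->C; (4,6):dx=+8,dy=+13->C; (4,7):dx=+11,dy=+16->C
  (4,8):dx=+9,dy=+11->C; (4,9):dx=+1,dy=+1->C; (5,6):dx=+5,dy=+8->C; (5,7):dx=+8,dy=+11->C
  (5,8):dx=+6,dy=+6->C; (5,9):dx=-2,dy=-4->C; (6,7):dx=+3,dy=+3->C; (6,8):dx=+1,dy=-2->D
  (6,9):dx=-7,dy=-12->C; (7,8):dx=-2,dy=-5->C; (7,9):dx=-10,dy=-15->C; (8,9):dx=-8,dy=-10->C
Step 2: C = 35, D = 1, total pairs = 36.
Step 3: tau = (C - D)/(n(n-1)/2) = (35 - 1)/36 = 0.944444.
Step 4: Exact two-sided p-value (enumerate n! = 362880 permutations of y under H0): p = 0.000050.
Step 5: alpha = 0.1. reject H0.

tau_b = 0.9444 (C=35, D=1), p = 0.000050, reject H0.


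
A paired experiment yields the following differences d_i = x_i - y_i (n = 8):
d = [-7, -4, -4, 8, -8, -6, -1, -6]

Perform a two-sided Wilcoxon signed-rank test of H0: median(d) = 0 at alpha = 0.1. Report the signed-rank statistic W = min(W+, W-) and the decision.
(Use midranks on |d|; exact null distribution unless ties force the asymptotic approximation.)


Step 1: Drop any zero differences (none here) and take |d_i|.
|d| = [7, 4, 4, 8, 8, 6, 1, 6]
Step 2: Midrank |d_i| (ties get averaged ranks).
ranks: |7|->6, |4|->2.5, |4|->2.5, |8|->7.5, |8|->7.5, |6|->4.5, |1|->1, |6|->4.5
Step 3: Attach original signs; sum ranks with positive sign and with negative sign.
W+ = 7.5 = 7.5
W- = 6 + 2.5 + 2.5 + 7.5 + 4.5 + 1 + 4.5 = 28.5
(Check: W+ + W- = 36 should equal n(n+1)/2 = 36.)
Step 4: Test statistic W = min(W+, W-) = 7.5.
Step 5: Ties in |d|, so use the tie-corrected normal approximation.
        E[W] = n(n+1)/4 = 8*9/4 = 18.
        Tie groups: |d|=4 (t=2), |d|=6 (t=2), |d|=8 (t=2); sum(t^3 - t) = 18.
        Var[W] = n(n+1)(2n+1)/24 - sum(t^3-t)/48 = 1224/24 - 18/48 = 50.625.
        z = (W - E[W]) / sqrt(Var[W]) = (7.5 - 18) / 7.1151 = -1.4757.
        Two-sided p = 2*Phi(z) = 0.140017.
Step 6: alpha = 0.1. fail to reject H0.

W+ = 7.5, W- = 28.5, W = min = 7.5, p = 0.140017, fail to reject H0.


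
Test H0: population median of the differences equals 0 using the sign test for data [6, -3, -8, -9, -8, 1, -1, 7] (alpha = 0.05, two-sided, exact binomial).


Step 1: Discard zero differences. Original n = 8; n_eff = number of nonzero differences = 8.
Nonzero differences (with sign): +6, -3, -8, -9, -8, +1, -1, +7
Step 2: Count signs: positive = 3, negative = 5.
Step 3: Under H0: P(positive) = 0.5, so the number of positives S ~ Bin(8, 0.5).
Step 4: Two-sided exact p-value = sum of Bin(8,0.5) probabilities at or below the observed probability = 0.726562.
Step 5: alpha = 0.05. fail to reject H0.

n_eff = 8, pos = 3, neg = 5, p = 0.726562, fail to reject H0.


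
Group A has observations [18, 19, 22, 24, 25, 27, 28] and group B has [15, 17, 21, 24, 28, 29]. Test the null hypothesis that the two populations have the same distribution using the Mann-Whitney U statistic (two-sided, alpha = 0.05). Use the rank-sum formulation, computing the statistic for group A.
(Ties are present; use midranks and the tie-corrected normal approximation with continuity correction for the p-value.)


Step 1: Combine and sort all 13 observations; assign midranks.
sorted (value, group): (15,Y), (17,Y), (18,X), (19,X), (21,Y), (22,X), (24,X), (24,Y), (25,X), (27,X), (28,X), (28,Y), (29,Y)
ranks: 15->1, 17->2, 18->3, 19->4, 21->5, 22->6, 24->7.5, 24->7.5, 25->9, 27->10, 28->11.5, 28->11.5, 29->13
Step 2: Rank sum for X: R1 = 3 + 4 + 6 + 7.5 + 9 + 10 + 11.5 = 51.
Step 3: U_X = R1 - n1(n1+1)/2 = 51 - 7*8/2 = 51 - 28 = 23.
       U_Y = n1*n2 - U_X = 42 - 23 = 19.
Step 4: Ties are present, so use the tie-corrected normal approximation (with continuity correction) for the p-value.
Step 5: p-value = 0.829863; compare to alpha = 0.05. fail to reject H0.

U_X = 23, p = 0.829863, fail to reject H0 at alpha = 0.05.


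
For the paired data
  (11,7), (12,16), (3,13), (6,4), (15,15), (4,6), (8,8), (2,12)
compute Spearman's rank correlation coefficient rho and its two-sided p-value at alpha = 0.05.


Step 1: Rank x and y separately (midranks; no ties here).
rank(x): 11->6, 12->7, 3->2, 6->4, 15->8, 4->3, 8->5, 2->1
rank(y): 7->3, 16->8, 13->6, 4->1, 15->7, 6->2, 8->4, 12->5
Step 2: d_i = R_x(i) - R_y(i); compute d_i^2.
  (6-3)^2=9, (7-8)^2=1, (2-6)^2=16, (4-1)^2=9, (8-7)^2=1, (3-2)^2=1, (5-4)^2=1, (1-5)^2=16
sum(d^2) = 54.
Step 3: rho = 1 - 6*54 / (8*(8^2 - 1)) = 1 - 324/504 = 0.357143.
Step 4: Under H0, t = rho * sqrt((n-2)/(1-rho^2)) = 0.9366 ~ t(6).
Step 5: Two-sided p-value from the t-distribution with 6 df = 0.385121.
Step 6: alpha = 0.05. fail to reject H0.

rho = 0.3571, p = 0.385121, fail to reject H0 at alpha = 0.05.


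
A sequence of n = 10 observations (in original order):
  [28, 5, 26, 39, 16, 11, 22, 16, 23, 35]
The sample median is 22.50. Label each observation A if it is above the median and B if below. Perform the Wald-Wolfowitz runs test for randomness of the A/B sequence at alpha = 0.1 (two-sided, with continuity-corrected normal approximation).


Step 1: Compute median = 22.50; label A = above, B = below.
Labels in order: ABAABBBBAA  (n_A = 5, n_B = 5)
Step 2: Count runs R = 5.
Step 3: Under H0 (random ordering), E[R] = 2*n_A*n_B/(n_A+n_B) + 1 = 2*5*5/10 + 1 = 6.0000.
        Var[R] = 2*n_A*n_B*(2*n_A*n_B - n_A - n_B) / ((n_A+n_B)^2 * (n_A+n_B-1)) = 2000/900 = 2.2222.
        SD[R] = 1.4907.
Step 4: Continuity-corrected z = (R + 0.5 - E[R]) / SD[R] = (5 + 0.5 - 6.0000) / 1.4907 = -0.3354.
Step 5: Two-sided p-value via normal approximation = 2*(1 - Phi(|z|)) = 0.737316.
Step 6: alpha = 0.1. fail to reject H0.

R = 5, z = -0.3354, p = 0.737316, fail to reject H0.


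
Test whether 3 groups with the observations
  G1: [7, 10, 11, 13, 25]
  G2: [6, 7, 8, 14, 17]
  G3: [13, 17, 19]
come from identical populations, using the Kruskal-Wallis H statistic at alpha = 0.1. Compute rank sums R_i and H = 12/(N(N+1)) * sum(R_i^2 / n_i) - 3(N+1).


Step 1: Combine all N = 13 observations and assign midranks.
sorted (value, group, rank): (6,G2,1), (7,G1,2.5), (7,G2,2.5), (8,G2,4), (10,G1,5), (11,G1,6), (13,G1,7.5), (13,G3,7.5), (14,G2,9), (17,G2,10.5), (17,G3,10.5), (19,G3,12), (25,G1,13)
Step 2: Sum ranks within each group.
R_1 = 34 (n_1 = 5)
R_2 = 27 (n_2 = 5)
R_3 = 30 (n_3 = 3)
Step 3: H = 12/(N(N+1)) * sum(R_i^2/n_i) - 3(N+1)
     = 12/(13*14) * (34^2/5 + 27^2/5 + 30^2/3) - 3*14
     = 0.065934 * 677 - 42
     = 2.637363.
Step 4: Ties present; correction factor C = 1 - 18/(13^3 - 13) = 0.991758. Corrected H = 2.637363 / 0.991758 = 2.659280.
Step 5: Under H0, H ~ chi^2(2); p-value = 0.264573.
Step 6: alpha = 0.1. fail to reject H0.

H = 2.6593, df = 2, p = 0.264573, fail to reject H0.


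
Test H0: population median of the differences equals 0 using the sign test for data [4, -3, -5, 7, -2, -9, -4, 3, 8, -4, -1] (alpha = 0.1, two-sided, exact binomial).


Step 1: Discard zero differences. Original n = 11; n_eff = number of nonzero differences = 11.
Nonzero differences (with sign): +4, -3, -5, +7, -2, -9, -4, +3, +8, -4, -1
Step 2: Count signs: positive = 4, negative = 7.
Step 3: Under H0: P(positive) = 0.5, so the number of positives S ~ Bin(11, 0.5).
Step 4: Two-sided exact p-value = sum of Bin(11,0.5) probabilities at or below the observed probability = 0.548828.
Step 5: alpha = 0.1. fail to reject H0.

n_eff = 11, pos = 4, neg = 7, p = 0.548828, fail to reject H0.


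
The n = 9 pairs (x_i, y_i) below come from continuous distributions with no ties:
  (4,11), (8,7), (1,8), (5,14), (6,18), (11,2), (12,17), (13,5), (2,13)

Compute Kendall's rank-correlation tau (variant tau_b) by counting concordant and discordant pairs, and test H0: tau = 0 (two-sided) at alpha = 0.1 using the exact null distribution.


Step 1: Enumerate the 36 unordered pairs (i,j) with i<j and classify each by sign(x_j-x_i) * sign(y_j-y_i).
  (1,2):dx=+4,dy=-4->D; (1,3):dx=-3,dy=-3->C; (1,4):dx=+1,dy=+3->C; (1,5):dx=+2,dy=+7->C
  (1,6):dx=+7,dy=-9->D; (1,7):dx=+8,dy=+6->C; (1,8):dx=+9,dy=-6->D; (1,9):dx=-2,dy=+2->D
  (2,3):dx=-7,dy=+1->D; (2,4):dx=-3,dy=+7->D; (2,5):dx=-2,dy=+11->D; (2,6):dx=+3,dy=-5->D
  (2,7):dx=+4,dy=+10->C; (2,8):dx=+5,dy=-2->D; (2,9):dx=-6,dy=+6->D; (3,4):dx=+4,dy=+6->C
  (3,5):dx=+5,dy=+10->C; (3,6):dx=+10,dy=-6->D; (3,7):dx=+11,dy=+9->C; (3,8):dx=+12,dy=-3->D
  (3,9):dx=+1,dy=+5->C; (4,5):dx=+1,dy=+4->C; (4,6):dx=+6,dy=-12->D; (4,7):dx=+7,dy=+3->C
  (4,8):dx=+8,dy=-9->D; (4,9):dx=-3,dy=-1->C; (5,6):dx=+5,dy=-16->D; (5,7):dx=+6,dy=-1->D
  (5,8):dx=+7,dy=-13->D; (5,9):dx=-4,dy=-5->C; (6,7):dx=+1,dy=+15->C; (6,8):dx=+2,dy=+3->C
  (6,9):dx=-9,dy=+11->D; (7,8):dx=+1,dy=-12->D; (7,9):dx=-10,dy=-4->C; (8,9):dx=-11,dy=+8->D
Step 2: C = 16, D = 20, total pairs = 36.
Step 3: tau = (C - D)/(n(n-1)/2) = (16 - 20)/36 = -0.111111.
Step 4: Exact two-sided p-value (enumerate n! = 362880 permutations of y under H0): p = 0.761414.
Step 5: alpha = 0.1. fail to reject H0.

tau_b = -0.1111 (C=16, D=20), p = 0.761414, fail to reject H0.


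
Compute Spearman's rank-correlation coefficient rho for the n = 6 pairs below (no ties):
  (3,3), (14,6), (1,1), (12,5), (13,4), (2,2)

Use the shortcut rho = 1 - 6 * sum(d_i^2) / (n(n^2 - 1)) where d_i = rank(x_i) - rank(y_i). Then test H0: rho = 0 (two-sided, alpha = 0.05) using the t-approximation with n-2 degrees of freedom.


Step 1: Rank x and y separately (midranks; no ties here).
rank(x): 3->3, 14->6, 1->1, 12->4, 13->5, 2->2
rank(y): 3->3, 6->6, 1->1, 5->5, 4->4, 2->2
Step 2: d_i = R_x(i) - R_y(i); compute d_i^2.
  (3-3)^2=0, (6-6)^2=0, (1-1)^2=0, (4-5)^2=1, (5-4)^2=1, (2-2)^2=0
sum(d^2) = 2.
Step 3: rho = 1 - 6*2 / (6*(6^2 - 1)) = 1 - 12/210 = 0.942857.
Step 4: Under H0, t = rho * sqrt((n-2)/(1-rho^2)) = 5.6595 ~ t(4).
Step 5: Two-sided p-value from the t-distribution with 4 df = 0.004805.
Step 6: alpha = 0.05. reject H0.

rho = 0.9429, p = 0.004805, reject H0 at alpha = 0.05.


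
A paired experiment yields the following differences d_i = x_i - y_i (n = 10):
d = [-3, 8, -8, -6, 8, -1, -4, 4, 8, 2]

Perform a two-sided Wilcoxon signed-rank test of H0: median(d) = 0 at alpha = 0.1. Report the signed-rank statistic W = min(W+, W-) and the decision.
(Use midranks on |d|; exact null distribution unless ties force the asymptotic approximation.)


Step 1: Drop any zero differences (none here) and take |d_i|.
|d| = [3, 8, 8, 6, 8, 1, 4, 4, 8, 2]
Step 2: Midrank |d_i| (ties get averaged ranks).
ranks: |3|->3, |8|->8.5, |8|->8.5, |6|->6, |8|->8.5, |1|->1, |4|->4.5, |4|->4.5, |8|->8.5, |2|->2
Step 3: Attach original signs; sum ranks with positive sign and with negative sign.
W+ = 8.5 + 8.5 + 4.5 + 8.5 + 2 = 32
W- = 3 + 8.5 + 6 + 1 + 4.5 = 23
(Check: W+ + W- = 55 should equal n(n+1)/2 = 55.)
Step 4: Test statistic W = min(W+, W-) = 23.
Step 5: Ties in |d|, so use the tie-corrected normal approximation.
        E[W] = n(n+1)/4 = 10*11/4 = 27.5.
        Tie groups: |d|=4 (t=2), |d|=8 (t=4); sum(t^3 - t) = 66.
        Var[W] = n(n+1)(2n+1)/24 - sum(t^3-t)/48 = 2310/24 - 66/48 = 94.875.
        z = (W - E[W]) / sqrt(Var[W]) = (23 - 27.5) / 9.7404 = -0.4620.
        Two-sided p = 2*Phi(z) = 0.644085.
Step 6: alpha = 0.1. fail to reject H0.

W+ = 32, W- = 23, W = min = 23, p = 0.644085, fail to reject H0.


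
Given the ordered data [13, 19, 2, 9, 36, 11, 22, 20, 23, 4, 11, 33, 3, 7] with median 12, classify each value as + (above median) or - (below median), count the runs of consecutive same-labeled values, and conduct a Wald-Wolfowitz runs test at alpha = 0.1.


Step 1: Compute median = 12; label A = above, B = below.
Labels in order: AABBABAAABBABB  (n_A = 7, n_B = 7)
Step 2: Count runs R = 8.
Step 3: Under H0 (random ordering), E[R] = 2*n_A*n_B/(n_A+n_B) + 1 = 2*7*7/14 + 1 = 8.0000.
        Var[R] = 2*n_A*n_B*(2*n_A*n_B - n_A - n_B) / ((n_A+n_B)^2 * (n_A+n_B-1)) = 8232/2548 = 3.2308.
        SD[R] = 1.7974.
Step 4: R = E[R], so z = 0 with no continuity correction.
Step 5: Two-sided p-value via normal approximation = 2*(1 - Phi(|z|)) = 1.000000.
Step 6: alpha = 0.1. fail to reject H0.

R = 8, z = 0.0000, p = 1.000000, fail to reject H0.


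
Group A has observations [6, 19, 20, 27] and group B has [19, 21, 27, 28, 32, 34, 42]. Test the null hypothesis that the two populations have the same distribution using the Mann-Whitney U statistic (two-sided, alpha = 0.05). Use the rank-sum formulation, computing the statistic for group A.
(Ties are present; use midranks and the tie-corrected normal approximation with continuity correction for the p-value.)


Step 1: Combine and sort all 11 observations; assign midranks.
sorted (value, group): (6,X), (19,X), (19,Y), (20,X), (21,Y), (27,X), (27,Y), (28,Y), (32,Y), (34,Y), (42,Y)
ranks: 6->1, 19->2.5, 19->2.5, 20->4, 21->5, 27->6.5, 27->6.5, 28->8, 32->9, 34->10, 42->11
Step 2: Rank sum for X: R1 = 1 + 2.5 + 4 + 6.5 = 14.
Step 3: U_X = R1 - n1(n1+1)/2 = 14 - 4*5/2 = 14 - 10 = 4.
       U_Y = n1*n2 - U_X = 28 - 4 = 24.
Step 4: Ties are present, so use the tie-corrected normal approximation (with continuity correction) for the p-value.
Step 5: p-value = 0.071302; compare to alpha = 0.05. fail to reject H0.

U_X = 4, p = 0.071302, fail to reject H0 at alpha = 0.05.


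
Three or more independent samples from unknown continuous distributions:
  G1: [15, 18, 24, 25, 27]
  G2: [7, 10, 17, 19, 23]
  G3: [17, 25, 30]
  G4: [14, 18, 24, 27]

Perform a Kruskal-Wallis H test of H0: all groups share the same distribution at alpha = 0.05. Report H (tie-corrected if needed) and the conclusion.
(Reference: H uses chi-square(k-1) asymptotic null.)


Step 1: Combine all N = 17 observations and assign midranks.
sorted (value, group, rank): (7,G2,1), (10,G2,2), (14,G4,3), (15,G1,4), (17,G2,5.5), (17,G3,5.5), (18,G1,7.5), (18,G4,7.5), (19,G2,9), (23,G2,10), (24,G1,11.5), (24,G4,11.5), (25,G1,13.5), (25,G3,13.5), (27,G1,15.5), (27,G4,15.5), (30,G3,17)
Step 2: Sum ranks within each group.
R_1 = 52 (n_1 = 5)
R_2 = 27.5 (n_2 = 5)
R_3 = 36 (n_3 = 3)
R_4 = 37.5 (n_4 = 4)
Step 3: H = 12/(N(N+1)) * sum(R_i^2/n_i) - 3(N+1)
     = 12/(17*18) * (52^2/5 + 27.5^2/5 + 36^2/3 + 37.5^2/4) - 3*18
     = 0.039216 * 1475.61 - 54
     = 3.867157.
Step 4: Ties present; correction factor C = 1 - 30/(17^3 - 17) = 0.993873. Corrected H = 3.867157 / 0.993873 = 3.890999.
Step 5: Under H0, H ~ chi^2(3); p-value = 0.273477.
Step 6: alpha = 0.05. fail to reject H0.

H = 3.8910, df = 3, p = 0.273477, fail to reject H0.


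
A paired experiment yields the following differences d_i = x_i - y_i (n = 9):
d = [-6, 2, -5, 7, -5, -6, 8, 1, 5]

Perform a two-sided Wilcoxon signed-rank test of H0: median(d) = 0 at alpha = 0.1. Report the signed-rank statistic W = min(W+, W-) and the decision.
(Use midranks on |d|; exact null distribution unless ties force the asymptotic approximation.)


Step 1: Drop any zero differences (none here) and take |d_i|.
|d| = [6, 2, 5, 7, 5, 6, 8, 1, 5]
Step 2: Midrank |d_i| (ties get averaged ranks).
ranks: |6|->6.5, |2|->2, |5|->4, |7|->8, |5|->4, |6|->6.5, |8|->9, |1|->1, |5|->4
Step 3: Attach original signs; sum ranks with positive sign and with negative sign.
W+ = 2 + 8 + 9 + 1 + 4 = 24
W- = 6.5 + 4 + 4 + 6.5 = 21
(Check: W+ + W- = 45 should equal n(n+1)/2 = 45.)
Step 4: Test statistic W = min(W+, W-) = 21.
Step 5: Ties in |d|, so use the tie-corrected normal approximation.
        E[W] = n(n+1)/4 = 9*10/4 = 22.5.
        Tie groups: |d|=5 (t=3), |d|=6 (t=2); sum(t^3 - t) = 30.
        Var[W] = n(n+1)(2n+1)/24 - sum(t^3-t)/48 = 1710/24 - 30/48 = 70.625.
        z = (W - E[W]) / sqrt(Var[W]) = (21 - 22.5) / 8.4039 = -0.1785.
        Two-sided p = 2*Phi(z) = 0.858339.
Step 6: alpha = 0.1. fail to reject H0.

W+ = 24, W- = 21, W = min = 21, p = 0.858339, fail to reject H0.


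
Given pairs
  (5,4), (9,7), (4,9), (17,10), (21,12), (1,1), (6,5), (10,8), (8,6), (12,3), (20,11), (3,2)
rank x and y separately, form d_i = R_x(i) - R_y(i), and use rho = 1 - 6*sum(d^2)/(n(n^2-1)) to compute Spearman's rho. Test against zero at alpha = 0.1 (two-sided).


Step 1: Rank x and y separately (midranks; no ties here).
rank(x): 5->4, 9->7, 4->3, 17->10, 21->12, 1->1, 6->5, 10->8, 8->6, 12->9, 20->11, 3->2
rank(y): 4->4, 7->7, 9->9, 10->10, 12->12, 1->1, 5->5, 8->8, 6->6, 3->3, 11->11, 2->2
Step 2: d_i = R_x(i) - R_y(i); compute d_i^2.
  (4-4)^2=0, (7-7)^2=0, (3-9)^2=36, (10-10)^2=0, (12-12)^2=0, (1-1)^2=0, (5-5)^2=0, (8-8)^2=0, (6-6)^2=0, (9-3)^2=36, (11-11)^2=0, (2-2)^2=0
sum(d^2) = 72.
Step 3: rho = 1 - 6*72 / (12*(12^2 - 1)) = 1 - 432/1716 = 0.748252.
Step 4: Under H0, t = rho * sqrt((n-2)/(1-rho^2)) = 3.5667 ~ t(10).
Step 5: Two-sided p-value from the t-distribution with 10 df = 0.005124.
Step 6: alpha = 0.1. reject H0.

rho = 0.7483, p = 0.005124, reject H0 at alpha = 0.1.


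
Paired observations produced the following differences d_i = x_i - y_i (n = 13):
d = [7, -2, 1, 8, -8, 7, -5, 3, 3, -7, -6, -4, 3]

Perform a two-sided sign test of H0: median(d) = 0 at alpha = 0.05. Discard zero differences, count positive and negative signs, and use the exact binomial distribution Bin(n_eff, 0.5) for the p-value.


Step 1: Discard zero differences. Original n = 13; n_eff = number of nonzero differences = 13.
Nonzero differences (with sign): +7, -2, +1, +8, -8, +7, -5, +3, +3, -7, -6, -4, +3
Step 2: Count signs: positive = 7, negative = 6.
Step 3: Under H0: P(positive) = 0.5, so the number of positives S ~ Bin(13, 0.5).
Step 4: Two-sided exact p-value = sum of Bin(13,0.5) probabilities at or below the observed probability = 1.000000.
Step 5: alpha = 0.05. fail to reject H0.

n_eff = 13, pos = 7, neg = 6, p = 1.000000, fail to reject H0.


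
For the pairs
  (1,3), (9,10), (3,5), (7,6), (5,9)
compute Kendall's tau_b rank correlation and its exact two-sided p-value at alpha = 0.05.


Step 1: Enumerate the 10 unordered pairs (i,j) with i<j and classify each by sign(x_j-x_i) * sign(y_j-y_i).
  (1,2):dx=+8,dy=+7->C; (1,3):dx=+2,dy=+2->C; (1,4):dx=+6,dy=+3->C; (1,5):dx=+4,dy=+6->C
  (2,3):dx=-6,dy=-5->C; (2,4):dx=-2,dy=-4->C; (2,5):dx=-4,dy=-1->C; (3,4):dx=+4,dy=+1->C
  (3,5):dx=+2,dy=+4->C; (4,5):dx=-2,dy=+3->D
Step 2: C = 9, D = 1, total pairs = 10.
Step 3: tau = (C - D)/(n(n-1)/2) = (9 - 1)/10 = 0.800000.
Step 4: Exact two-sided p-value (enumerate n! = 120 permutations of y under H0): p = 0.083333.
Step 5: alpha = 0.05. fail to reject H0.

tau_b = 0.8000 (C=9, D=1), p = 0.083333, fail to reject H0.


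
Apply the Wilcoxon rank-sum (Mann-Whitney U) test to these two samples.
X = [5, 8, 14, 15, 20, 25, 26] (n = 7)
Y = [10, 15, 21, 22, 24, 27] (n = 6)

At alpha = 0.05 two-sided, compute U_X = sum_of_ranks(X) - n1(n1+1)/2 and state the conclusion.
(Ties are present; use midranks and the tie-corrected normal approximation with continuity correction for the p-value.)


Step 1: Combine and sort all 13 observations; assign midranks.
sorted (value, group): (5,X), (8,X), (10,Y), (14,X), (15,X), (15,Y), (20,X), (21,Y), (22,Y), (24,Y), (25,X), (26,X), (27,Y)
ranks: 5->1, 8->2, 10->3, 14->4, 15->5.5, 15->5.5, 20->7, 21->8, 22->9, 24->10, 25->11, 26->12, 27->13
Step 2: Rank sum for X: R1 = 1 + 2 + 4 + 5.5 + 7 + 11 + 12 = 42.5.
Step 3: U_X = R1 - n1(n1+1)/2 = 42.5 - 7*8/2 = 42.5 - 28 = 14.5.
       U_Y = n1*n2 - U_X = 42 - 14.5 = 27.5.
Step 4: Ties are present, so use the tie-corrected normal approximation (with continuity correction) for the p-value.
Step 5: p-value = 0.390714; compare to alpha = 0.05. fail to reject H0.

U_X = 14.5, p = 0.390714, fail to reject H0 at alpha = 0.05.


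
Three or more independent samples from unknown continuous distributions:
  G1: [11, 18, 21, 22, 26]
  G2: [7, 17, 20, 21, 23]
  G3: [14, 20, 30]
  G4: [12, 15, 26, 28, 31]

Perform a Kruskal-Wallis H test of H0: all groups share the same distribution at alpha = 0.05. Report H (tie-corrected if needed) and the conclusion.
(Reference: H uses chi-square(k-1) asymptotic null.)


Step 1: Combine all N = 18 observations and assign midranks.
sorted (value, group, rank): (7,G2,1), (11,G1,2), (12,G4,3), (14,G3,4), (15,G4,5), (17,G2,6), (18,G1,7), (20,G2,8.5), (20,G3,8.5), (21,G1,10.5), (21,G2,10.5), (22,G1,12), (23,G2,13), (26,G1,14.5), (26,G4,14.5), (28,G4,16), (30,G3,17), (31,G4,18)
Step 2: Sum ranks within each group.
R_1 = 46 (n_1 = 5)
R_2 = 39 (n_2 = 5)
R_3 = 29.5 (n_3 = 3)
R_4 = 56.5 (n_4 = 5)
Step 3: H = 12/(N(N+1)) * sum(R_i^2/n_i) - 3(N+1)
     = 12/(18*19) * (46^2/5 + 39^2/5 + 29.5^2/3 + 56.5^2/5) - 3*19
     = 0.035088 * 1655.93 - 57
     = 1.102924.
Step 4: Ties present; correction factor C = 1 - 18/(18^3 - 18) = 0.996904. Corrected H = 1.102924 / 0.996904 = 1.106349.
Step 5: Under H0, H ~ chi^2(3); p-value = 0.775542.
Step 6: alpha = 0.05. fail to reject H0.

H = 1.1063, df = 3, p = 0.775542, fail to reject H0.


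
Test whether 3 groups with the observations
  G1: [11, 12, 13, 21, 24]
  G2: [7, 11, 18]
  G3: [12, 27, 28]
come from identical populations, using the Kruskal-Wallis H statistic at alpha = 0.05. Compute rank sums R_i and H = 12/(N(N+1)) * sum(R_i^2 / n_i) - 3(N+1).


Step 1: Combine all N = 11 observations and assign midranks.
sorted (value, group, rank): (7,G2,1), (11,G1,2.5), (11,G2,2.5), (12,G1,4.5), (12,G3,4.5), (13,G1,6), (18,G2,7), (21,G1,8), (24,G1,9), (27,G3,10), (28,G3,11)
Step 2: Sum ranks within each group.
R_1 = 30 (n_1 = 5)
R_2 = 10.5 (n_2 = 3)
R_3 = 25.5 (n_3 = 3)
Step 3: H = 12/(N(N+1)) * sum(R_i^2/n_i) - 3(N+1)
     = 12/(11*12) * (30^2/5 + 10.5^2/3 + 25.5^2/3) - 3*12
     = 0.090909 * 433.5 - 36
     = 3.409091.
Step 4: Ties present; correction factor C = 1 - 12/(11^3 - 11) = 0.990909. Corrected H = 3.409091 / 0.990909 = 3.440367.
Step 5: Under H0, H ~ chi^2(2); p-value = 0.179033.
Step 6: alpha = 0.05. fail to reject H0.

H = 3.4404, df = 2, p = 0.179033, fail to reject H0.


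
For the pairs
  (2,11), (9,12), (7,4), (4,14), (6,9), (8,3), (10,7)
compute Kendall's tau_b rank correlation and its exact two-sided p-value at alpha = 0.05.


Step 1: Enumerate the 21 unordered pairs (i,j) with i<j and classify each by sign(x_j-x_i) * sign(y_j-y_i).
  (1,2):dx=+7,dy=+1->C; (1,3):dx=+5,dy=-7->D; (1,4):dx=+2,dy=+3->C; (1,5):dx=+4,dy=-2->D
  (1,6):dx=+6,dy=-8->D; (1,7):dx=+8,dy=-4->D; (2,3):dx=-2,dy=-8->C; (2,4):dx=-5,dy=+2->D
  (2,5):dx=-3,dy=-3->C; (2,6):dx=-1,dy=-9->C; (2,7):dx=+1,dy=-5->D; (3,4):dx=-3,dy=+10->D
  (3,5):dx=-1,dy=+5->D; (3,6):dx=+1,dy=-1->D; (3,7):dx=+3,dy=+3->C; (4,5):dx=+2,dy=-5->D
  (4,6):dx=+4,dy=-11->D; (4,7):dx=+6,dy=-7->D; (5,6):dx=+2,dy=-6->D; (5,7):dx=+4,dy=-2->D
  (6,7):dx=+2,dy=+4->C
Step 2: C = 7, D = 14, total pairs = 21.
Step 3: tau = (C - D)/(n(n-1)/2) = (7 - 14)/21 = -0.333333.
Step 4: Exact two-sided p-value (enumerate n! = 5040 permutations of y under H0): p = 0.381349.
Step 5: alpha = 0.05. fail to reject H0.

tau_b = -0.3333 (C=7, D=14), p = 0.381349, fail to reject H0.


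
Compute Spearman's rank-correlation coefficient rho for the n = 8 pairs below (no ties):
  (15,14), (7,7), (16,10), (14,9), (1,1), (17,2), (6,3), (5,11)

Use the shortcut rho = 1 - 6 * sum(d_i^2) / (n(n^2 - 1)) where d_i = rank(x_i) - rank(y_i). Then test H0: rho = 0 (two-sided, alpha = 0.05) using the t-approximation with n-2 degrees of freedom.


Step 1: Rank x and y separately (midranks; no ties here).
rank(x): 15->6, 7->4, 16->7, 14->5, 1->1, 17->8, 6->3, 5->2
rank(y): 14->8, 7->4, 10->6, 9->5, 1->1, 2->2, 3->3, 11->7
Step 2: d_i = R_x(i) - R_y(i); compute d_i^2.
  (6-8)^2=4, (4-4)^2=0, (7-6)^2=1, (5-5)^2=0, (1-1)^2=0, (8-2)^2=36, (3-3)^2=0, (2-7)^2=25
sum(d^2) = 66.
Step 3: rho = 1 - 6*66 / (8*(8^2 - 1)) = 1 - 396/504 = 0.214286.
Step 4: Under H0, t = rho * sqrt((n-2)/(1-rho^2)) = 0.5374 ~ t(6).
Step 5: Two-sided p-value from the t-distribution with 6 df = 0.610344.
Step 6: alpha = 0.05. fail to reject H0.

rho = 0.2143, p = 0.610344, fail to reject H0 at alpha = 0.05.


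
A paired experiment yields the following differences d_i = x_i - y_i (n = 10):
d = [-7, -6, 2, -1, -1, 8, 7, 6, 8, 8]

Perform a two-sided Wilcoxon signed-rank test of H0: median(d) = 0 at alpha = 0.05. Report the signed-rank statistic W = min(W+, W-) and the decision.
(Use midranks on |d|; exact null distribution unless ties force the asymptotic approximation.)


Step 1: Drop any zero differences (none here) and take |d_i|.
|d| = [7, 6, 2, 1, 1, 8, 7, 6, 8, 8]
Step 2: Midrank |d_i| (ties get averaged ranks).
ranks: |7|->6.5, |6|->4.5, |2|->3, |1|->1.5, |1|->1.5, |8|->9, |7|->6.5, |6|->4.5, |8|->9, |8|->9
Step 3: Attach original signs; sum ranks with positive sign and with negative sign.
W+ = 3 + 9 + 6.5 + 4.5 + 9 + 9 = 41
W- = 6.5 + 4.5 + 1.5 + 1.5 = 14
(Check: W+ + W- = 55 should equal n(n+1)/2 = 55.)
Step 4: Test statistic W = min(W+, W-) = 14.
Step 5: Ties in |d|, so use the tie-corrected normal approximation.
        E[W] = n(n+1)/4 = 10*11/4 = 27.5.
        Tie groups: |d|=1 (t=2), |d|=6 (t=2), |d|=7 (t=2), |d|=8 (t=3); sum(t^3 - t) = 42.
        Var[W] = n(n+1)(2n+1)/24 - sum(t^3-t)/48 = 2310/24 - 42/48 = 95.375.
        z = (W - E[W]) / sqrt(Var[W]) = (14 - 27.5) / 9.7660 = -1.3823.
        Two-sided p = 2*Phi(z) = 0.166866.
Step 6: alpha = 0.05. fail to reject H0.

W+ = 41, W- = 14, W = min = 14, p = 0.166866, fail to reject H0.


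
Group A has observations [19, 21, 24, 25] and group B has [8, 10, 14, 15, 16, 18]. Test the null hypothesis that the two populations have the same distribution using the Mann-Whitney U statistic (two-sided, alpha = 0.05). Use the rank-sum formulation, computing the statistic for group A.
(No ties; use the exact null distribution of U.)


Step 1: Combine and sort all 10 observations; assign midranks.
sorted (value, group): (8,Y), (10,Y), (14,Y), (15,Y), (16,Y), (18,Y), (19,X), (21,X), (24,X), (25,X)
ranks: 8->1, 10->2, 14->3, 15->4, 16->5, 18->6, 19->7, 21->8, 24->9, 25->10
Step 2: Rank sum for X: R1 = 7 + 8 + 9 + 10 = 34.
Step 3: U_X = R1 - n1(n1+1)/2 = 34 - 4*5/2 = 34 - 10 = 24.
       U_Y = n1*n2 - U_X = 24 - 24 = 0.
Step 4: No ties, so the exact null distribution of U (based on enumerating the C(10,4) = 210 equally likely rank assignments) gives the two-sided p-value.
Step 5: p-value = 0.009524; compare to alpha = 0.05. reject H0.

U_X = 24, p = 0.009524, reject H0 at alpha = 0.05.


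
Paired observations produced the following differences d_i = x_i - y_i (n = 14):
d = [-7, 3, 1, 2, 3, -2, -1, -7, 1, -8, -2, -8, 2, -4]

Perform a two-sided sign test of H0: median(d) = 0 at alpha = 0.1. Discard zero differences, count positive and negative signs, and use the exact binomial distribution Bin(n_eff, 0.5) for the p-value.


Step 1: Discard zero differences. Original n = 14; n_eff = number of nonzero differences = 14.
Nonzero differences (with sign): -7, +3, +1, +2, +3, -2, -1, -7, +1, -8, -2, -8, +2, -4
Step 2: Count signs: positive = 6, negative = 8.
Step 3: Under H0: P(positive) = 0.5, so the number of positives S ~ Bin(14, 0.5).
Step 4: Two-sided exact p-value = sum of Bin(14,0.5) probabilities at or below the observed probability = 0.790527.
Step 5: alpha = 0.1. fail to reject H0.

n_eff = 14, pos = 6, neg = 8, p = 0.790527, fail to reject H0.


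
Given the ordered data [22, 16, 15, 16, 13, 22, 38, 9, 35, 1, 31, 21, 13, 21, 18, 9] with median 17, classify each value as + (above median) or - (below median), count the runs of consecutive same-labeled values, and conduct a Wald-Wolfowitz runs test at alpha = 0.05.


Step 1: Compute median = 17; label A = above, B = below.
Labels in order: ABBBBAABABAABAAB  (n_A = 8, n_B = 8)
Step 2: Count runs R = 10.
Step 3: Under H0 (random ordering), E[R] = 2*n_A*n_B/(n_A+n_B) + 1 = 2*8*8/16 + 1 = 9.0000.
        Var[R] = 2*n_A*n_B*(2*n_A*n_B - n_A - n_B) / ((n_A+n_B)^2 * (n_A+n_B-1)) = 14336/3840 = 3.7333.
        SD[R] = 1.9322.
Step 4: Continuity-corrected z = (R - 0.5 - E[R]) / SD[R] = (10 - 0.5 - 9.0000) / 1.9322 = 0.2588.
Step 5: Two-sided p-value via normal approximation = 2*(1 - Phi(|z|)) = 0.795809.
Step 6: alpha = 0.05. fail to reject H0.

R = 10, z = 0.2588, p = 0.795809, fail to reject H0.


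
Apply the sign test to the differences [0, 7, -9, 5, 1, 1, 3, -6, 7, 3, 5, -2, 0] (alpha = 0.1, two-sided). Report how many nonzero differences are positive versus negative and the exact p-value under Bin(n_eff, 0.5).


Step 1: Discard zero differences. Original n = 13; n_eff = number of nonzero differences = 11.
Nonzero differences (with sign): +7, -9, +5, +1, +1, +3, -6, +7, +3, +5, -2
Step 2: Count signs: positive = 8, negative = 3.
Step 3: Under H0: P(positive) = 0.5, so the number of positives S ~ Bin(11, 0.5).
Step 4: Two-sided exact p-value = sum of Bin(11,0.5) probabilities at or below the observed probability = 0.226562.
Step 5: alpha = 0.1. fail to reject H0.

n_eff = 11, pos = 8, neg = 3, p = 0.226562, fail to reject H0.


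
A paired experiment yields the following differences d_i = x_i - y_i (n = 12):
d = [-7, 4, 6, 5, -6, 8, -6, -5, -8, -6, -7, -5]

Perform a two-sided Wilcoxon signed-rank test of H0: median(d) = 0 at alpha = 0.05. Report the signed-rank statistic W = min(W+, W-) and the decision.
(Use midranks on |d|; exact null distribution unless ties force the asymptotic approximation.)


Step 1: Drop any zero differences (none here) and take |d_i|.
|d| = [7, 4, 6, 5, 6, 8, 6, 5, 8, 6, 7, 5]
Step 2: Midrank |d_i| (ties get averaged ranks).
ranks: |7|->9.5, |4|->1, |6|->6.5, |5|->3, |6|->6.5, |8|->11.5, |6|->6.5, |5|->3, |8|->11.5, |6|->6.5, |7|->9.5, |5|->3
Step 3: Attach original signs; sum ranks with positive sign and with negative sign.
W+ = 1 + 6.5 + 3 + 11.5 = 22
W- = 9.5 + 6.5 + 6.5 + 3 + 11.5 + 6.5 + 9.5 + 3 = 56
(Check: W+ + W- = 78 should equal n(n+1)/2 = 78.)
Step 4: Test statistic W = min(W+, W-) = 22.
Step 5: Ties in |d|, so use the tie-corrected normal approximation.
        E[W] = n(n+1)/4 = 12*13/4 = 39.
        Tie groups: |d|=5 (t=3), |d|=6 (t=4), |d|=7 (t=2), |d|=8 (t=2); sum(t^3 - t) = 96.
        Var[W] = n(n+1)(2n+1)/24 - sum(t^3-t)/48 = 3900/24 - 96/48 = 160.5.
        z = (W - E[W]) / sqrt(Var[W]) = (22 - 39) / 12.6689 = -1.3419.
        Two-sided p = 2*Phi(z) = 0.179637.
Step 6: alpha = 0.05. fail to reject H0.

W+ = 22, W- = 56, W = min = 22, p = 0.179637, fail to reject H0.


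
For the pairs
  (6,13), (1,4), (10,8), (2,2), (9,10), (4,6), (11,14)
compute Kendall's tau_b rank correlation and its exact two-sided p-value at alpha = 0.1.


Step 1: Enumerate the 21 unordered pairs (i,j) with i<j and classify each by sign(x_j-x_i) * sign(y_j-y_i).
  (1,2):dx=-5,dy=-9->C; (1,3):dx=+4,dy=-5->D; (1,4):dx=-4,dy=-11->C; (1,5):dx=+3,dy=-3->D
  (1,6):dx=-2,dy=-7->C; (1,7):dx=+5,dy=+1->C; (2,3):dx=+9,dy=+4->C; (2,4):dx=+1,dy=-2->D
  (2,5):dx=+8,dy=+6->C; (2,6):dx=+3,dy=+2->C; (2,7):dx=+10,dy=+10->C; (3,4):dx=-8,dy=-6->C
  (3,5):dx=-1,dy=+2->D; (3,6):dx=-6,dy=-2->C; (3,7):dx=+1,dy=+6->C; (4,5):dx=+7,dy=+8->C
  (4,6):dx=+2,dy=+4->C; (4,7):dx=+9,dy=+12->C; (5,6):dx=-5,dy=-4->C; (5,7):dx=+2,dy=+4->C
  (6,7):dx=+7,dy=+8->C
Step 2: C = 17, D = 4, total pairs = 21.
Step 3: tau = (C - D)/(n(n-1)/2) = (17 - 4)/21 = 0.619048.
Step 4: Exact two-sided p-value (enumerate n! = 5040 permutations of y under H0): p = 0.069048.
Step 5: alpha = 0.1. reject H0.

tau_b = 0.6190 (C=17, D=4), p = 0.069048, reject H0.


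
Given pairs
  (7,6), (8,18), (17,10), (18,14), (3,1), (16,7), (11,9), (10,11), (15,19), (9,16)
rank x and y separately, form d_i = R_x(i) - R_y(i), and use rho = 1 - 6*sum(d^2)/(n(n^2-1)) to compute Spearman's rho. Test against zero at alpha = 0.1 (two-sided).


Step 1: Rank x and y separately (midranks; no ties here).
rank(x): 7->2, 8->3, 17->9, 18->10, 3->1, 16->8, 11->6, 10->5, 15->7, 9->4
rank(y): 6->2, 18->9, 10->5, 14->7, 1->1, 7->3, 9->4, 11->6, 19->10, 16->8
Step 2: d_i = R_x(i) - R_y(i); compute d_i^2.
  (2-2)^2=0, (3-9)^2=36, (9-5)^2=16, (10-7)^2=9, (1-1)^2=0, (8-3)^2=25, (6-4)^2=4, (5-6)^2=1, (7-10)^2=9, (4-8)^2=16
sum(d^2) = 116.
Step 3: rho = 1 - 6*116 / (10*(10^2 - 1)) = 1 - 696/990 = 0.296970.
Step 4: Under H0, t = rho * sqrt((n-2)/(1-rho^2)) = 0.8796 ~ t(8).
Step 5: Two-sided p-value from the t-distribution with 8 df = 0.404702.
Step 6: alpha = 0.1. fail to reject H0.

rho = 0.2970, p = 0.404702, fail to reject H0 at alpha = 0.1.


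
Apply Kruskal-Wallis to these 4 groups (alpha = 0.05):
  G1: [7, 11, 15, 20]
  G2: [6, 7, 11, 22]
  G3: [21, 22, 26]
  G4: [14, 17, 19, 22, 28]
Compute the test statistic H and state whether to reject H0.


Step 1: Combine all N = 16 observations and assign midranks.
sorted (value, group, rank): (6,G2,1), (7,G1,2.5), (7,G2,2.5), (11,G1,4.5), (11,G2,4.5), (14,G4,6), (15,G1,7), (17,G4,8), (19,G4,9), (20,G1,10), (21,G3,11), (22,G2,13), (22,G3,13), (22,G4,13), (26,G3,15), (28,G4,16)
Step 2: Sum ranks within each group.
R_1 = 24 (n_1 = 4)
R_2 = 21 (n_2 = 4)
R_3 = 39 (n_3 = 3)
R_4 = 52 (n_4 = 5)
Step 3: H = 12/(N(N+1)) * sum(R_i^2/n_i) - 3(N+1)
     = 12/(16*17) * (24^2/4 + 21^2/4 + 39^2/3 + 52^2/5) - 3*17
     = 0.044118 * 1302.05 - 51
     = 6.443382.
Step 4: Ties present; correction factor C = 1 - 36/(16^3 - 16) = 0.991176. Corrected H = 6.443382 / 0.991176 = 6.500742.
Step 5: Under H0, H ~ chi^2(3); p-value = 0.089633.
Step 6: alpha = 0.05. fail to reject H0.

H = 6.5007, df = 3, p = 0.089633, fail to reject H0.
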